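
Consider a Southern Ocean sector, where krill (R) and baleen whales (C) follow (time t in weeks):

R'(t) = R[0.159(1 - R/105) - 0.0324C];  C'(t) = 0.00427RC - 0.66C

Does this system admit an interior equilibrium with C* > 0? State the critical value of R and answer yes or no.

Threshold R = 155; K < 155, so no, the predator goes extinct.

The predator equation gives dC/dt > 0 only when R > 0.66/0.00427 = 155.
Without the predator, R → K = 105. Since 105 < 155, the predator cannot invade.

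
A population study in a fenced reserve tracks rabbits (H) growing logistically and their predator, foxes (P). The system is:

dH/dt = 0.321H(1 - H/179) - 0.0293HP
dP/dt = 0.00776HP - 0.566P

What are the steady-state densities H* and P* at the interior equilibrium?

From dP/dt = 0 with P > 0: 0.00776H* = 0.566, so H* = 72.9.
Substitute into dH/dt = 0: 0.321(1 - 72.9/179) = 0.0293P*.
The bracket is 0.593, giving P* = 0.19/0.0293 = 6.49.

H* ≈ 72.9, P* ≈ 6.49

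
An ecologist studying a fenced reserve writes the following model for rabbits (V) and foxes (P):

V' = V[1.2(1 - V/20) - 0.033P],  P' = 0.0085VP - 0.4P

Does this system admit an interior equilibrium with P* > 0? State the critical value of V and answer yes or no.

The predator equation gives dP/dt > 0 only when V > 0.4/0.0085 = 47.1.
Without the predator, V → K = 20. Since 20 < 47.1, the predator cannot invade.

Threshold V = 47.1; K < 47.1, so no, the predator goes extinct.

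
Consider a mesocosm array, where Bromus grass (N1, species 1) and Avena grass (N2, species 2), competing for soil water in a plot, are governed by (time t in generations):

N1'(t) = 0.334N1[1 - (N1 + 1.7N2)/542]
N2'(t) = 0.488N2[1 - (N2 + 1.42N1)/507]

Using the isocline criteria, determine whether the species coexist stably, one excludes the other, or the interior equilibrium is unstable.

Compare the nullcline intercepts: K1/α12 = 542/1.7 = 319 < K2 = 507; K2/α21 = 507/1.42 = 357 < K1 = 542.
Since both are reversed, neither can invade when rare; the interior point is a saddle.

unstable coexistence (outcome depends on initial conditions)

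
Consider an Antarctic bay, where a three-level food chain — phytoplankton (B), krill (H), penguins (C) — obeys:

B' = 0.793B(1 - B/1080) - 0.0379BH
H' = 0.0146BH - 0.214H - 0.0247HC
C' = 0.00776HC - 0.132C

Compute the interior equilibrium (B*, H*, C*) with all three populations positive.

B* ≈ 202, H* ≈ 17, C* ≈ 111

From dC/dt = 0: 0.00776H* = 0.132, so H* = 17.
From dB/dt = 0: 0.793(1 - B*/1080) = 0.0379·17, giving B* = 1080·(1 - 0.813) = 202.
From dH/dt = 0: 0.0146·202 - 0.214 = 0.0247C*, so C* = 2.73/0.0247 = 111.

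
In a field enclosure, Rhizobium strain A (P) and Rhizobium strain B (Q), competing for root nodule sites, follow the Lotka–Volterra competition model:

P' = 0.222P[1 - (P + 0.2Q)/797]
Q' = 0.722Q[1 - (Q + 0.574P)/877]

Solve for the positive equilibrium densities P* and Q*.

Setting both brackets to zero gives the nullclines P + 0.2Q = 797 and 0.574P + Q = 877.
Substituting Q = 877 - 0.574P into the first: P(1 - 0.2·0.574) = 797 - 0.2·877.
So P* = 622/0.885 = 702, and then Q* = 877 - 0.574·702 = 474.

P* ≈ 702, Q* ≈ 474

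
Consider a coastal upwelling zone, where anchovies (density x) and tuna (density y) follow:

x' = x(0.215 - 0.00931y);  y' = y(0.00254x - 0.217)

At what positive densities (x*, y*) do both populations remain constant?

x* ≈ 85.4, y* ≈ 23.1

Set dy/dt = 0 with y > 0: 0.00254x - 0.217 = 0, so x* = 0.217/0.00254 = 85.4.
Set dx/dt = 0 with x > 0: 0.215 - 0.00931y = 0, so y* = 0.215/0.00931 = 23.1.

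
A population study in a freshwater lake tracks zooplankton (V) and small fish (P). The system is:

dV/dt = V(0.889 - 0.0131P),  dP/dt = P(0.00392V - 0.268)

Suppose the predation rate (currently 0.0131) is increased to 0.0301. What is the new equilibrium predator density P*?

At the interior fixed point, setting dV/dt = 0 with V > 0 fixes P* = (prey growth rate)/(VP coefficient) — independent of the other coefficients.
With the change, P* = 0.889/0.0301 = 29.5; it falls from 67.9.

P* ≈ 29.5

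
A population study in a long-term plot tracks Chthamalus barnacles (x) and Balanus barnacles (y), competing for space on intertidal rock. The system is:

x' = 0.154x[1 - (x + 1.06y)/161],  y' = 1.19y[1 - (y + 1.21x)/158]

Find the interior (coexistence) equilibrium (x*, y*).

Setting both brackets to zero gives the nullclines x + 1.06y = 161 and 1.21x + y = 158.
Substituting y = 158 - 1.21x into the first: x(1 - 1.06·1.21) = 161 - 1.06·158.
So x* = -6.48/-0.283 = 22.9, and then y* = 158 - 1.21·22.9 = 130.

x* ≈ 22.9, y* ≈ 130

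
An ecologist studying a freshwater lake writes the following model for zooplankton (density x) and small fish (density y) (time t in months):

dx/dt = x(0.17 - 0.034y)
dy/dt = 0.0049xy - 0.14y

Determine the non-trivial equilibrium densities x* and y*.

x* ≈ 28.6, y* ≈ 5

Set dy/dt = 0 with y > 0: 0.0049x - 0.14 = 0, so x* = 0.14/0.0049 = 28.6.
Set dx/dt = 0 with x > 0: 0.17 - 0.034y = 0, so y* = 0.17/0.034 = 5.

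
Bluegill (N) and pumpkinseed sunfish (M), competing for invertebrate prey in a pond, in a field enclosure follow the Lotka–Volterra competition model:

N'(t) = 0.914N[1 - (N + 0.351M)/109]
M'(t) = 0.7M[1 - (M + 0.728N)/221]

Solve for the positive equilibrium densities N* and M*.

Setting both brackets to zero gives the nullclines N + 0.351M = 109 and 0.728N + M = 221.
Substituting M = 221 - 0.728N into the first: N(1 - 0.351·0.728) = 109 - 0.351·221.
So N* = 31.4/0.744 = 42.2, and then M* = 221 - 0.728·42.2 = 190.

N* ≈ 42.2, M* ≈ 190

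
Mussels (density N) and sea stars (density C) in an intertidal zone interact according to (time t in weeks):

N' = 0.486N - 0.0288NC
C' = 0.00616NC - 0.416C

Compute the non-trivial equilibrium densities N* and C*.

Set dC/dt = 0 with C > 0: 0.00616N - 0.416 = 0, so N* = 0.416/0.00616 = 67.5.
Set dN/dt = 0 with N > 0: 0.486 - 0.0288C = 0, so C* = 0.486/0.0288 = 16.9.

N* ≈ 67.5, C* ≈ 16.9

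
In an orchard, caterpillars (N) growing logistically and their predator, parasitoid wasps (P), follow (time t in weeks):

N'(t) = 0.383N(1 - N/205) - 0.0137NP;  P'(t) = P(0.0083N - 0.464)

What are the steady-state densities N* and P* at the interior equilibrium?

From dP/dt = 0 with P > 0: 0.0083N* = 0.464, so N* = 55.9.
Substitute into dN/dt = 0: 0.383(1 - 55.9/205) = 0.0137P*.
The bracket is 0.727, giving P* = 0.279/0.0137 = 20.3.

N* ≈ 55.9, P* ≈ 20.3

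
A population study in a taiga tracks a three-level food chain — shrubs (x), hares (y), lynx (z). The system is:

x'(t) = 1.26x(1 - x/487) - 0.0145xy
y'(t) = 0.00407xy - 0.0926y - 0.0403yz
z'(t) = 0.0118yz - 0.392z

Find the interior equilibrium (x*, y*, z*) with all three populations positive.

x* ≈ 301, y* ≈ 33.2, z* ≈ 28.1

From dz/dt = 0: 0.0118y* = 0.392, so y* = 33.2.
From dx/dt = 0: 1.26(1 - x*/487) = 0.0145·33.2, giving x* = 487·(1 - 0.382) = 301.
From dy/dt = 0: 0.00407·301 - 0.0926 = 0.0403z*, so z* = 1.13/0.0403 = 28.1.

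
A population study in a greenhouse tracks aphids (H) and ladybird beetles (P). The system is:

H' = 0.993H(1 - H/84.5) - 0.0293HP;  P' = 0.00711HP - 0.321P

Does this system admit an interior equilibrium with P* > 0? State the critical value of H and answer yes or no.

The predator equation gives dP/dt > 0 only when H > 0.321/0.00711 = 45.1.
Without the predator, H → K = 84.5. Since 84.5 > 45.1, the predator can invade and persist.

Threshold H = 45.1; K > 45.1, so yes, the predator persists.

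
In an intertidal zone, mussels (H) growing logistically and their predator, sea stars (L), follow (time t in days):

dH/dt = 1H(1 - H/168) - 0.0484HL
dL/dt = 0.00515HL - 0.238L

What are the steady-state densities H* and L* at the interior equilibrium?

H* ≈ 46.2, L* ≈ 15

From dL/dt = 0 with L > 0: 0.00515H* = 0.238, so H* = 46.2.
Substitute into dH/dt = 0: 1(1 - 46.2/168) = 0.0484L*.
The bracket is 0.725, giving L* = 0.725/0.0484 = 15.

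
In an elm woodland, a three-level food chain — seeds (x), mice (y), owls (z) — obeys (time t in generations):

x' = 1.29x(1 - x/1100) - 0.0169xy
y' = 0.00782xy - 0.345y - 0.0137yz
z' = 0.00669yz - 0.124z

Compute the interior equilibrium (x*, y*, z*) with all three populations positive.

From dz/dt = 0: 0.00669y* = 0.124, so y* = 18.5.
From dx/dt = 0: 1.29(1 - x*/1100) = 0.0169·18.5, giving x* = 1100·(1 - 0.243) = 833.
From dy/dt = 0: 0.00782·833 - 0.345 = 0.0137z*, so z* = 6.17/0.0137 = 450.

x* ≈ 833, y* ≈ 18.5, z* ≈ 450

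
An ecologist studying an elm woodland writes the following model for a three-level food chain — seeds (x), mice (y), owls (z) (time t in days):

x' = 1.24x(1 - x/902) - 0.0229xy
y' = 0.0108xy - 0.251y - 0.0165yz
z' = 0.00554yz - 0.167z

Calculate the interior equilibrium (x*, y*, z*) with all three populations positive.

From dz/dt = 0: 0.00554y* = 0.167, so y* = 30.1.
From dx/dt = 0: 1.24(1 - x*/902) = 0.0229·30.1, giving x* = 902·(1 - 0.557) = 400.
From dy/dt = 0: 0.0108·400 - 0.251 = 0.0165z*, so z* = 4.07/0.0165 = 247.

x* ≈ 400, y* ≈ 30.1, z* ≈ 247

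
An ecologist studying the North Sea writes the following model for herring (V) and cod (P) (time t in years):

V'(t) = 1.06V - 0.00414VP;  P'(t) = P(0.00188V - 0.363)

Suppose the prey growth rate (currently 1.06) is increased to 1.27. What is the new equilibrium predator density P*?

P* ≈ 307

At the interior fixed point, setting dV/dt = 0 with V > 0 fixes P* = (prey growth rate)/(VP coefficient) — independent of the other coefficients.
With the change, P* = 1.27/0.00414 = 307; it rises from 256.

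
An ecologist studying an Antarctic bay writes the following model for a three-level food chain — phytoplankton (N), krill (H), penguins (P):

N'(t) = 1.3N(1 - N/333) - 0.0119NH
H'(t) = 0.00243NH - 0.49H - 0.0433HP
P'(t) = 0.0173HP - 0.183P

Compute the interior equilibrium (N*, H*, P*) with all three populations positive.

N* ≈ 301, H* ≈ 10.6, P* ≈ 5.56

From dP/dt = 0: 0.0173H* = 0.183, so H* = 10.6.
From dN/dt = 0: 1.3(1 - N*/333) = 0.0119·10.6, giving N* = 333·(1 - 0.0968) = 301.
From dH/dt = 0: 0.00243·301 - 0.49 = 0.0433P*, so P* = 0.241/0.0433 = 5.56.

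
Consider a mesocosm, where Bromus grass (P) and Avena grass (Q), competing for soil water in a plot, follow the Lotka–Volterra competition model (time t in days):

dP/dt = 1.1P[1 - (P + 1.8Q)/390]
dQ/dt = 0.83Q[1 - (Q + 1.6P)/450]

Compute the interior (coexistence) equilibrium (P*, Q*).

P* ≈ 223, Q* ≈ 92.6

Setting both brackets to zero gives the nullclines P + 1.8Q = 390 and 1.6P + Q = 450.
Substituting Q = 450 - 1.6P into the first: P(1 - 1.8·1.6) = 390 - 1.8·450.
So P* = -420/-1.88 = 223, and then Q* = 450 - 1.6·223 = 92.6.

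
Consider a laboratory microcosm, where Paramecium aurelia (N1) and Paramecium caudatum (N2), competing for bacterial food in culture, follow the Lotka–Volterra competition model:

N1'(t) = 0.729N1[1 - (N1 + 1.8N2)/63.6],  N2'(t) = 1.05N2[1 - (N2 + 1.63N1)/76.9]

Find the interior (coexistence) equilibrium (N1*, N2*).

N1* ≈ 38.7, N2* ≈ 13.8

Setting both brackets to zero gives the nullclines N1 + 1.8N2 = 63.6 and 1.63N1 + N2 = 76.9.
Substituting N2 = 76.9 - 1.63N1 into the first: N1(1 - 1.8·1.63) = 63.6 - 1.8·76.9.
So N1* = -74.8/-1.93 = 38.7, and then N2* = 76.9 - 1.63·38.7 = 13.8.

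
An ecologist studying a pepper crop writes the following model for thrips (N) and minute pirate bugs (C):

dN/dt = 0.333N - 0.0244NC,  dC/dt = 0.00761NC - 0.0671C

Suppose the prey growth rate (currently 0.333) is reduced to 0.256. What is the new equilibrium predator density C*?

C* ≈ 10.5

At the interior fixed point, setting dN/dt = 0 with N > 0 fixes C* = (prey growth rate)/(NC coefficient) — independent of the other coefficients.
With the change, C* = 0.256/0.0244 = 10.5; it falls from 13.6.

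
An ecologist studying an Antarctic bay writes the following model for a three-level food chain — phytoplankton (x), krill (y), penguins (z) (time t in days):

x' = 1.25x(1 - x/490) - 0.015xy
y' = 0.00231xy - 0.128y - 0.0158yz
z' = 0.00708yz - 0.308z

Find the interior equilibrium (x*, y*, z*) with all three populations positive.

From dz/dt = 0: 0.00708y* = 0.308, so y* = 43.5.
From dx/dt = 0: 1.25(1 - x*/490) = 0.015·43.5, giving x* = 490·(1 - 0.522) = 234.
From dy/dt = 0: 0.00231·234 - 0.128 = 0.0158z*, so z* = 0.413/0.0158 = 26.1.

x* ≈ 234, y* ≈ 43.5, z* ≈ 26.1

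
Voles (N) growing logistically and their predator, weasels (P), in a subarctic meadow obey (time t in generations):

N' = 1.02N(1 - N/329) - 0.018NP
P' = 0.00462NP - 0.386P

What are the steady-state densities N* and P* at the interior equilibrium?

N* ≈ 83.5, P* ≈ 42.3

From dP/dt = 0 with P > 0: 0.00462N* = 0.386, so N* = 83.5.
Substitute into dN/dt = 0: 1.02(1 - 83.5/329) = 0.018P*.
The bracket is 0.746, giving P* = 0.761/0.018 = 42.3.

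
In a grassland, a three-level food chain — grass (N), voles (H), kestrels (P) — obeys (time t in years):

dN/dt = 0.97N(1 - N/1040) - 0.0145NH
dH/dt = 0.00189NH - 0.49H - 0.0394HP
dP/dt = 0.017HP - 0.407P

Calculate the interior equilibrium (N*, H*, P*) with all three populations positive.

N* ≈ 668, H* ≈ 23.9, P* ≈ 19.6

From dP/dt = 0: 0.017H* = 0.407, so H* = 23.9.
From dN/dt = 0: 0.97(1 - N*/1040) = 0.0145·23.9, giving N* = 1040·(1 - 0.358) = 668.
From dH/dt = 0: 0.00189·668 - 0.49 = 0.0394P*, so P* = 0.772/0.0394 = 19.6.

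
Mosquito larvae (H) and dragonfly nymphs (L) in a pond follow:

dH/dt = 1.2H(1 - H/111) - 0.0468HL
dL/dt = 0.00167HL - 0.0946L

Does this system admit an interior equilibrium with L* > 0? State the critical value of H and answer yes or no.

Threshold H = 56.6; K > 56.6, so yes, the predator persists.

The predator equation gives dL/dt > 0 only when H > 0.0946/0.00167 = 56.6.
Without the predator, H → K = 111. Since 111 > 56.6, the predator can invade and persist.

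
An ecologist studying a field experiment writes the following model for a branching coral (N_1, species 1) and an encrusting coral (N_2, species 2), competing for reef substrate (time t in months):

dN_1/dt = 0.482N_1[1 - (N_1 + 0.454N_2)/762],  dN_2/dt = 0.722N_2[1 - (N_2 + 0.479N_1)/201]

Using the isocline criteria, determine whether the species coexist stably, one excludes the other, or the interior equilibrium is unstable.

Compare the nullcline intercepts: K1/α12 = 762/0.454 = 1680 > K2 = 201; K2/α21 = 201/0.479 = 420 < K1 = 762.
Since the inequalities point opposite ways, species 1 can invade but species 2 cannot.

species 1 excludes species 2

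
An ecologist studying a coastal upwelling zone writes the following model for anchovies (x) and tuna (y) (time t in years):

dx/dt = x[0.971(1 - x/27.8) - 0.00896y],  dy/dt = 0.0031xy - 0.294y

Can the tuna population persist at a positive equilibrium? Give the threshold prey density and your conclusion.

The predator equation gives dy/dt > 0 only when x > 0.294/0.0031 = 94.8.
Without the predator, x → K = 27.8. Since 27.8 < 94.8, the predator cannot invade.

Threshold x = 94.8; K < 94.8, so no, the predator goes extinct.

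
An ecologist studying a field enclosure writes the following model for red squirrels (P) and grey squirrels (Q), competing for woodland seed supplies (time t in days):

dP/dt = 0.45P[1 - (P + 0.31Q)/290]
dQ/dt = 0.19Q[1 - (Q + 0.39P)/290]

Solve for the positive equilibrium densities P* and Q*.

Setting both brackets to zero gives the nullclines P + 0.31Q = 290 and 0.39P + Q = 290.
Substituting Q = 290 - 0.39P into the first: P(1 - 0.31·0.39) = 290 - 0.31·290.
So P* = 200/0.879 = 228, and then Q* = 290 - 0.39·228 = 201.

P* ≈ 228, Q* ≈ 201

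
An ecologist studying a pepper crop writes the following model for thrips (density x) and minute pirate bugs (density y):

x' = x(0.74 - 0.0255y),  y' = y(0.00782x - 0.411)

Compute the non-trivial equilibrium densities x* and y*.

x* ≈ 52.6, y* ≈ 29

Set dy/dt = 0 with y > 0: 0.00782x - 0.411 = 0, so x* = 0.411/0.00782 = 52.6.
Set dx/dt = 0 with x > 0: 0.74 - 0.0255y = 0, so y* = 0.74/0.0255 = 29.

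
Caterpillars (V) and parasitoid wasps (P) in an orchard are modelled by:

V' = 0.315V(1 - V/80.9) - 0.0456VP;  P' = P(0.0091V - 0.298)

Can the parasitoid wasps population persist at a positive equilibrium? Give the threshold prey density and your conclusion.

Threshold V = 32.7; K > 32.7, so yes, the predator persists.

The predator equation gives dP/dt > 0 only when V > 0.298/0.0091 = 32.7.
Without the predator, V → K = 80.9. Since 80.9 > 32.7, the predator can invade and persist.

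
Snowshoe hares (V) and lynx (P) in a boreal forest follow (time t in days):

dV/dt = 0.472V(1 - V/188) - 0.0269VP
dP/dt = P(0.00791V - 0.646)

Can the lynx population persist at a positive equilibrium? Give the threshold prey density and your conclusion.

The predator equation gives dP/dt > 0 only when V > 0.646/0.00791 = 81.7.
Without the predator, V → K = 188. Since 188 > 81.7, the predator can invade and persist.

Threshold V = 81.7; K > 81.7, so yes, the predator persists.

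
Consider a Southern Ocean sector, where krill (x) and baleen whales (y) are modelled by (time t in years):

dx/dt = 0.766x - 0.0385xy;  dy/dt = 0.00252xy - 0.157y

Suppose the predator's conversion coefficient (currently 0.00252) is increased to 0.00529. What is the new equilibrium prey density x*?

x* ≈ 29.7

At the interior fixed point, setting dy/dt = 0 with y > 0 fixes x* = (predator death rate)/(xy coefficient) — independent of the other coefficients.
With the change, x* = 0.157/0.00529 = 29.7; it falls from 62.3.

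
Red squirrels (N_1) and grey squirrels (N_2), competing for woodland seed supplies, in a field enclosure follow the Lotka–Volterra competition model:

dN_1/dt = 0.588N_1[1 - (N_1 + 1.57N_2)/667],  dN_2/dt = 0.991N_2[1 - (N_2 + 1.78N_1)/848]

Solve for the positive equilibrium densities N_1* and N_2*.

N_1* ≈ 370, N_2* ≈ 189

Setting both brackets to zero gives the nullclines N_1 + 1.57N_2 = 667 and 1.78N_1 + N_2 = 848.
Substituting N_2 = 848 - 1.78N_1 into the first: N_1(1 - 1.57·1.78) = 667 - 1.57·848.
So N_1* = -664/-1.79 = 370, and then N_2* = 848 - 1.78·370 = 189.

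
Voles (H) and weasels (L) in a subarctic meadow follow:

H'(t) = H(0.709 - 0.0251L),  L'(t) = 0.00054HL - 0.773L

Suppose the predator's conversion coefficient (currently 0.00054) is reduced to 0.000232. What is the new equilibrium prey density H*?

At the interior fixed point, setting dL/dt = 0 with L > 0 fixes H* = (predator death rate)/(HL coefficient) — independent of the other coefficients.
With the change, H* = 0.773/0.000232 = 3330; it rises from 1430.

H* ≈ 3330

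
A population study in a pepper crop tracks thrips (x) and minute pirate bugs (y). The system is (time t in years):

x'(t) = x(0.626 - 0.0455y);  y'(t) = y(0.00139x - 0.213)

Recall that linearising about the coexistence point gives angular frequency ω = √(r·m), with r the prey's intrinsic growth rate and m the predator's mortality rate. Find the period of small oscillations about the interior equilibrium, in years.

Here r = 0.626 and m = 0.213, so r·m = 0.133.
ω = √0.133 = 0.365 per year, hence T = 2π/ω ≈ 17.2 years.

T ≈ 17.2 years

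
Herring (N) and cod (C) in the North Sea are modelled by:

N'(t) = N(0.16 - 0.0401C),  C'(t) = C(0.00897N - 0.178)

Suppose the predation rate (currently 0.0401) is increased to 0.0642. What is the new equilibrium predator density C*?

C* ≈ 2.49

At the interior fixed point, setting dN/dt = 0 with N > 0 fixes C* = (prey growth rate)/(NC coefficient) — independent of the other coefficients.
With the change, C* = 0.16/0.0642 = 2.49; it falls from 3.99.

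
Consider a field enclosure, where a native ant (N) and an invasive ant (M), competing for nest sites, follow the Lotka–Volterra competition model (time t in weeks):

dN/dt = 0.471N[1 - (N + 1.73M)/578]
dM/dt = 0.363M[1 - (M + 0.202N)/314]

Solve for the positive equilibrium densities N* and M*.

N* ≈ 53.5, M* ≈ 303

Setting both brackets to zero gives the nullclines N + 1.73M = 578 and 0.202N + M = 314.
Substituting M = 314 - 0.202N into the first: N(1 - 1.73·0.202) = 578 - 1.73·314.
So N* = 34.8/0.651 = 53.5, and then M* = 314 - 0.202·53.5 = 303.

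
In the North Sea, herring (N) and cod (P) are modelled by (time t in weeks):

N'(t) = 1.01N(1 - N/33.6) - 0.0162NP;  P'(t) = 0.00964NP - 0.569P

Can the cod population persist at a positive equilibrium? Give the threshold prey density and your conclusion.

The predator equation gives dP/dt > 0 only when N > 0.569/0.00964 = 59.
Without the predator, N → K = 33.6. Since 33.6 < 59, the predator cannot invade.

Threshold N = 59; K < 59, so no, the predator goes extinct.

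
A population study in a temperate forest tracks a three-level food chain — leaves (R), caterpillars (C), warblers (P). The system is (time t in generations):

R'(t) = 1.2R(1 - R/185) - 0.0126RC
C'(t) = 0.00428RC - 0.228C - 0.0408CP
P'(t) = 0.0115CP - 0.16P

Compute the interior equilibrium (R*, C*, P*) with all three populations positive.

R* ≈ 158, C* ≈ 13.9, P* ≈ 11

From dP/dt = 0: 0.0115C* = 0.16, so C* = 13.9.
From dR/dt = 0: 1.2(1 - R*/185) = 0.0126·13.9, giving R* = 185·(1 - 0.146) = 158.
From dC/dt = 0: 0.00428·158 - 0.228 = 0.0408P*, so P* = 0.448/0.0408 = 11.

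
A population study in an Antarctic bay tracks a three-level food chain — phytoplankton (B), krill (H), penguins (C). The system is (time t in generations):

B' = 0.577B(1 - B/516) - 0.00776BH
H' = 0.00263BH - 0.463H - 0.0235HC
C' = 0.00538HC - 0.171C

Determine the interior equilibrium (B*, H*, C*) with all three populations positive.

B* ≈ 295, H* ≈ 31.8, C* ≈ 13.4

From dC/dt = 0: 0.00538H* = 0.171, so H* = 31.8.
From dB/dt = 0: 0.577(1 - B*/516) = 0.00776·31.8, giving B* = 516·(1 - 0.427) = 295.
From dH/dt = 0: 0.00263·295 - 0.463 = 0.0235C*, so C* = 0.314/0.0235 = 13.4.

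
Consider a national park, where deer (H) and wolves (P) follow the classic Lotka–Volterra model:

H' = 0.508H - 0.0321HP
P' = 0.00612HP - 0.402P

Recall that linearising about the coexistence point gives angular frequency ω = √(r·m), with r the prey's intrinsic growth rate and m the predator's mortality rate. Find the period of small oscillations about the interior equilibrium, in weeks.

Here r = 0.508 and m = 0.402, so r·m = 0.204.
ω = √0.204 = 0.452 per week, hence T = 2π/ω ≈ 13.9 weeks.

T ≈ 13.9 weeks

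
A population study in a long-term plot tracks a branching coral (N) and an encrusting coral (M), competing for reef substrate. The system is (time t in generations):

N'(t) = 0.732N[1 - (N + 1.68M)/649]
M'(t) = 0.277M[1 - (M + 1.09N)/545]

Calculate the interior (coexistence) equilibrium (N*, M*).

Setting both brackets to zero gives the nullclines N + 1.68M = 649 and 1.09N + M = 545.
Substituting M = 545 - 1.09N into the first: N(1 - 1.68·1.09) = 649 - 1.68·545.
So N* = -267/-0.831 = 321, and then M* = 545 - 1.09·321 = 195.

N* ≈ 321, M* ≈ 195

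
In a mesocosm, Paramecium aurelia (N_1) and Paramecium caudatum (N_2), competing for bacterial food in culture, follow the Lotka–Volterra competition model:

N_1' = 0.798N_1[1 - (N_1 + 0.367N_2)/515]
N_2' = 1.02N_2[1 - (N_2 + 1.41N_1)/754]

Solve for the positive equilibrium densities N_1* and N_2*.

N_1* ≈ 494, N_2* ≈ 57.7

Setting both brackets to zero gives the nullclines N_1 + 0.367N_2 = 515 and 1.41N_1 + N_2 = 754.
Substituting N_2 = 754 - 1.41N_1 into the first: N_1(1 - 0.367·1.41) = 515 - 0.367·754.
So N_1* = 238/0.483 = 494, and then N_2* = 754 - 1.41·494 = 57.7.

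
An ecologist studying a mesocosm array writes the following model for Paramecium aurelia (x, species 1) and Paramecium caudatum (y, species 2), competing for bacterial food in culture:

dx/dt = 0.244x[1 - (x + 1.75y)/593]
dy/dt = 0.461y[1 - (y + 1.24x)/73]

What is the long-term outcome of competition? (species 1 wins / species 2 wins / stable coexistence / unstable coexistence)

Compare the nullcline intercepts: K1/α12 = 593/1.75 = 339 > K2 = 73; K2/α21 = 73/1.24 = 58.9 < K1 = 593.
Since the inequalities point opposite ways, species 1 can invade but species 2 cannot.

species 1 excludes species 2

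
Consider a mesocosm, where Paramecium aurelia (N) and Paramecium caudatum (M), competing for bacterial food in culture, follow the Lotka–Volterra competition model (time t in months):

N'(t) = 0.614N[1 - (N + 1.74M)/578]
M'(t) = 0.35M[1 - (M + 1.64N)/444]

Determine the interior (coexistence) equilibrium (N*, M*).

Setting both brackets to zero gives the nullclines N + 1.74M = 578 and 1.64N + M = 444.
Substituting M = 444 - 1.64N into the first: N(1 - 1.74·1.64) = 578 - 1.74·444.
So N* = -195/-1.85 = 105, and then M* = 444 - 1.64·105 = 272.

N* ≈ 105, M* ≈ 272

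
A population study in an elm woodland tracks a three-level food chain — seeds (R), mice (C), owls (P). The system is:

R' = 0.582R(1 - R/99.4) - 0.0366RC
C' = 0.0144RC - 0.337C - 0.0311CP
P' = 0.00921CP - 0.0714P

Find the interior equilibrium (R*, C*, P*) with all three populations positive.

From dP/dt = 0: 0.00921C* = 0.0714, so C* = 7.75.
From dR/dt = 0: 0.582(1 - R*/99.4) = 0.0366·7.75, giving R* = 99.4·(1 - 0.488) = 50.9.
From dC/dt = 0: 0.0144·50.9 - 0.337 = 0.0311P*, so P* = 0.397/0.0311 = 12.8.

R* ≈ 50.9, C* ≈ 7.75, P* ≈ 12.8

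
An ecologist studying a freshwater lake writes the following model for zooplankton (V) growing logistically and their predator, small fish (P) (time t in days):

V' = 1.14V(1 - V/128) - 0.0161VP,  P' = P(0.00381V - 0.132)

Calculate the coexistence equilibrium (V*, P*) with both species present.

V* ≈ 34.6, P* ≈ 51.6

From dP/dt = 0 with P > 0: 0.00381V* = 0.132, so V* = 34.6.
Substitute into dV/dt = 0: 1.14(1 - 34.6/128) = 0.0161P*.
The bracket is 0.729, giving P* = 0.831/0.0161 = 51.6.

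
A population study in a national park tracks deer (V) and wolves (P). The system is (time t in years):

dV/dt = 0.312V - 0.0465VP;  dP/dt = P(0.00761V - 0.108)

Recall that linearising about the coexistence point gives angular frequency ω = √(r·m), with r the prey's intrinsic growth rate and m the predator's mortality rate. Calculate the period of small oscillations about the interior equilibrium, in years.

T ≈ 34.2 years

Here r = 0.312 and m = 0.108, so r·m = 0.0337.
ω = √0.0337 = 0.184 per year, hence T = 2π/ω ≈ 34.2 years.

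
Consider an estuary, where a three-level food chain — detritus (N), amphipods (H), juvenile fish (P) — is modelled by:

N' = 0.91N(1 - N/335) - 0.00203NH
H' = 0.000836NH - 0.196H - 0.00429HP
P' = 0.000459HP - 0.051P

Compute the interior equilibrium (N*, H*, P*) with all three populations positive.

N* ≈ 252, H* ≈ 111, P* ≈ 3.41

From dP/dt = 0: 0.000459H* = 0.051, so H* = 111.
From dN/dt = 0: 0.91(1 - N*/335) = 0.00203·111, giving N* = 335·(1 - 0.248) = 252.
From dH/dt = 0: 0.000836·252 - 0.196 = 0.00429P*, so P* = 0.0146/0.00429 = 3.41.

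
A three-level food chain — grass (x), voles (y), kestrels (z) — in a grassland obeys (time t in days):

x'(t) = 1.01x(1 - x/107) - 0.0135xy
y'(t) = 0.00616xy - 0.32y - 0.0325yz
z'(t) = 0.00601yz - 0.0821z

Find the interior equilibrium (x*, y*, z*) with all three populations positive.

From dz/dt = 0: 0.00601y* = 0.0821, so y* = 13.7.
From dx/dt = 0: 1.01(1 - x*/107) = 0.0135·13.7, giving x* = 107·(1 - 0.183) = 87.5.
From dy/dt = 0: 0.00616·87.5 - 0.32 = 0.0325z*, so z* = 0.219/0.0325 = 6.73.

x* ≈ 87.5, y* ≈ 13.7, z* ≈ 6.73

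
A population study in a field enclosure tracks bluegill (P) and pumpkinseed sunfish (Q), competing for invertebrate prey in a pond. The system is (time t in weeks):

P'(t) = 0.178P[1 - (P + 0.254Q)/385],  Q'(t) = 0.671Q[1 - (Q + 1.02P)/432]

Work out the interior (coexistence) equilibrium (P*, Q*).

P* ≈ 372, Q* ≈ 53

Setting both brackets to zero gives the nullclines P + 0.254Q = 385 and 1.02P + Q = 432.
Substituting Q = 432 - 1.02P into the first: P(1 - 0.254·1.02) = 385 - 0.254·432.
So P* = 275/0.741 = 372, and then Q* = 432 - 1.02·372 = 53.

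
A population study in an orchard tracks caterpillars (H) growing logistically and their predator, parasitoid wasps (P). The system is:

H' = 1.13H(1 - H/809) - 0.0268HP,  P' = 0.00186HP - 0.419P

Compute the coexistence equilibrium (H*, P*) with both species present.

H* ≈ 225, P* ≈ 30.4

From dP/dt = 0 with P > 0: 0.00186H* = 0.419, so H* = 225.
Substitute into dH/dt = 0: 1.13(1 - 225/809) = 0.0268P*.
The bracket is 0.722, giving P* = 0.815/0.0268 = 30.4.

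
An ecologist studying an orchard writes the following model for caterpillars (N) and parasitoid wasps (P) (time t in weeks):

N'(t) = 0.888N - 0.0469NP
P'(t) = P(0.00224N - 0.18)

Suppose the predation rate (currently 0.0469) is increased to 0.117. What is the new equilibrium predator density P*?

P* ≈ 7.59

At the interior fixed point, setting dN/dt = 0 with N > 0 fixes P* = (prey growth rate)/(NP coefficient) — independent of the other coefficients.
With the change, P* = 0.888/0.117 = 7.59; it falls from 18.9.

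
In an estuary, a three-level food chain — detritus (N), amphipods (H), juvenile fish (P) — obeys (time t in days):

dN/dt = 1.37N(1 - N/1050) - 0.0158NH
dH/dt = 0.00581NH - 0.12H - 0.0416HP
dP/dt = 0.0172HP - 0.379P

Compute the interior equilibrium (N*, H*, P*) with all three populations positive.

N* ≈ 783, H* ≈ 22, P* ≈ 106

From dP/dt = 0: 0.0172H* = 0.379, so H* = 22.
From dN/dt = 0: 1.37(1 - N*/1050) = 0.0158·22, giving N* = 1050·(1 - 0.254) = 783.
From dH/dt = 0: 0.00581·783 - 0.12 = 0.0416P*, so P* = 4.43/0.0416 = 106.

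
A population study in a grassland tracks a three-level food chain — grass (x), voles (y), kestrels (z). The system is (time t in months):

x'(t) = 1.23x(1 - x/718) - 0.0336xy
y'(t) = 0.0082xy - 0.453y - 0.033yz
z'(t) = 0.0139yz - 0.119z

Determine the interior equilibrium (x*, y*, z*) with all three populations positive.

x* ≈ 550, y* ≈ 8.56, z* ≈ 123

From dz/dt = 0: 0.0139y* = 0.119, so y* = 8.56.
From dx/dt = 0: 1.23(1 - x*/718) = 0.0336·8.56, giving x* = 718·(1 - 0.234) = 550.
From dy/dt = 0: 0.0082·550 - 0.453 = 0.033z*, so z* = 4.06/0.033 = 123.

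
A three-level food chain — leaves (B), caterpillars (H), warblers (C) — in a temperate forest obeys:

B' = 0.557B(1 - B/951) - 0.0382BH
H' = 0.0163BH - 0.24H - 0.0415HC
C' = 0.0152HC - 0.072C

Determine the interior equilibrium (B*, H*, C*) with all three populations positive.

From dC/dt = 0: 0.0152H* = 0.072, so H* = 4.74.
From dB/dt = 0: 0.557(1 - B*/951) = 0.0382·4.74, giving B* = 951·(1 - 0.325) = 642.
From dH/dt = 0: 0.0163·642 - 0.24 = 0.0415C*, so C* = 10.2/0.0415 = 246.

B* ≈ 642, H* ≈ 4.74, C* ≈ 246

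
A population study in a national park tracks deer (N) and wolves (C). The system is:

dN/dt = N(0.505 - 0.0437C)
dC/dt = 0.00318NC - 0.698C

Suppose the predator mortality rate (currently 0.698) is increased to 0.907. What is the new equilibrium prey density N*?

At the interior fixed point, setting dC/dt = 0 with C > 0 fixes N* = (predator death rate)/(NC coefficient) — independent of the other coefficients.
With the change, N* = 0.907/0.00318 = 285; it rises from 219.

N* ≈ 285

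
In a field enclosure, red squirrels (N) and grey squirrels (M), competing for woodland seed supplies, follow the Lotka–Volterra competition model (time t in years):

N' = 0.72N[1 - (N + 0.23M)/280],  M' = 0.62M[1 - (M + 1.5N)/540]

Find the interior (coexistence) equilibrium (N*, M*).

N* ≈ 238, M* ≈ 183

Setting both brackets to zero gives the nullclines N + 0.23M = 280 and 1.5N + M = 540.
Substituting M = 540 - 1.5N into the first: N(1 - 0.23·1.5) = 280 - 0.23·540.
So N* = 156/0.655 = 238, and then M* = 540 - 1.5·238 = 183.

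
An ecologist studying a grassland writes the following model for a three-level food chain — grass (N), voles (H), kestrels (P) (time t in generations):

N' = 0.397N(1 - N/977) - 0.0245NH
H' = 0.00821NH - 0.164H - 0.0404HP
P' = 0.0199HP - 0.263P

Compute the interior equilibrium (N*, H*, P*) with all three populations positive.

From dP/dt = 0: 0.0199H* = 0.263, so H* = 13.2.
From dN/dt = 0: 0.397(1 - N*/977) = 0.0245·13.2, giving N* = 977·(1 - 0.816) = 180.
From dH/dt = 0: 0.00821·180 - 0.164 = 0.0404P*, so P* = 1.32/0.0404 = 32.6.

N* ≈ 180, H* ≈ 13.2, P* ≈ 32.6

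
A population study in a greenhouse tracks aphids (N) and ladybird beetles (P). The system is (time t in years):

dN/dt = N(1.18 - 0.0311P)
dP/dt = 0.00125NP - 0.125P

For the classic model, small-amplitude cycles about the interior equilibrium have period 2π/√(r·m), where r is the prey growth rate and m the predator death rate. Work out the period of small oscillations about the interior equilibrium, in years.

T ≈ 16.4 years

Here r = 1.18 and m = 0.125, so r·m = 0.147.
ω = √0.147 = 0.384 per year, hence T = 2π/ω ≈ 16.4 years.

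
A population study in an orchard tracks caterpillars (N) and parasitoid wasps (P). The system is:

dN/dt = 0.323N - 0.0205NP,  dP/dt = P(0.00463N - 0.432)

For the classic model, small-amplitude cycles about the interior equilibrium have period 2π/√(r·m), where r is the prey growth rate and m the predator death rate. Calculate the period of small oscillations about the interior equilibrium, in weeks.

T ≈ 16.8 weeks

Here r = 0.323 and m = 0.432, so r·m = 0.14.
ω = √0.14 = 0.374 per week, hence T = 2π/ω ≈ 16.8 weeks.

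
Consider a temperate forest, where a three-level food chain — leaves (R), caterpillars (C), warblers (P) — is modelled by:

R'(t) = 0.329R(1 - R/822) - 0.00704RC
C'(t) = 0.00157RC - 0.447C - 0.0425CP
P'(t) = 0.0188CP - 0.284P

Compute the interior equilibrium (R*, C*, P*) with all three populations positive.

From dP/dt = 0: 0.0188C* = 0.284, so C* = 15.1.
From dR/dt = 0: 0.329(1 - R*/822) = 0.00704·15.1, giving R* = 822·(1 - 0.323) = 556.
From dC/dt = 0: 0.00157·556 - 0.447 = 0.0425P*, so P* = 0.426/0.0425 = 10.

R* ≈ 556, C* ≈ 15.1, P* ≈ 10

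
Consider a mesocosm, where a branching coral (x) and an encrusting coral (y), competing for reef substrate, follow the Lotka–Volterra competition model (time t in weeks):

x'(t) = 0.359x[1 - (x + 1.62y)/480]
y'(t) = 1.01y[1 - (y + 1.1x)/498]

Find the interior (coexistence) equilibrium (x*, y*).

x* ≈ 418, y* ≈ 38.4

Setting both brackets to zero gives the nullclines x + 1.62y = 480 and 1.1x + y = 498.
Substituting y = 498 - 1.1x into the first: x(1 - 1.62·1.1) = 480 - 1.62·498.
So x* = -327/-0.782 = 418, and then y* = 498 - 1.1·418 = 38.4.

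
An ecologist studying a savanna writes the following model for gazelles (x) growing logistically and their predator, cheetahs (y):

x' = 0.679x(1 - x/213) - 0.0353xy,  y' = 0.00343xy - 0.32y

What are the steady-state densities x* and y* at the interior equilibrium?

From dy/dt = 0 with y > 0: 0.00343x* = 0.32, so x* = 93.3.
Substitute into dx/dt = 0: 0.679(1 - 93.3/213) = 0.0353y*.
The bracket is 0.562, giving y* = 0.382/0.0353 = 10.8.

x* ≈ 93.3, y* ≈ 10.8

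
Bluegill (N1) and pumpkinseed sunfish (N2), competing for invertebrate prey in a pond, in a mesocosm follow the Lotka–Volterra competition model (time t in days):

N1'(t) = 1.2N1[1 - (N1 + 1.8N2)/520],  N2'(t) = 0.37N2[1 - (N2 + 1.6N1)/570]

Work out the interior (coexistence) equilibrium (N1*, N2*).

Setting both brackets to zero gives the nullclines N1 + 1.8N2 = 520 and 1.6N1 + N2 = 570.
Substituting N2 = 570 - 1.6N1 into the first: N1(1 - 1.8·1.6) = 520 - 1.8·570.
So N1* = -506/-1.88 = 269, and then N2* = 570 - 1.6·269 = 139.

N1* ≈ 269, N2* ≈ 139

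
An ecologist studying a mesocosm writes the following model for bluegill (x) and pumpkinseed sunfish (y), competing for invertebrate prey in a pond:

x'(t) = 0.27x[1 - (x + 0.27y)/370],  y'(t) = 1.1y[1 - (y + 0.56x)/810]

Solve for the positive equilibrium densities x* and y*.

Setting both brackets to zero gives the nullclines x + 0.27y = 370 and 0.56x + y = 810.
Substituting y = 810 - 0.56x into the first: x(1 - 0.27·0.56) = 370 - 0.27·810.
So x* = 151/0.849 = 178, and then y* = 810 - 0.56·178 = 710.

x* ≈ 178, y* ≈ 710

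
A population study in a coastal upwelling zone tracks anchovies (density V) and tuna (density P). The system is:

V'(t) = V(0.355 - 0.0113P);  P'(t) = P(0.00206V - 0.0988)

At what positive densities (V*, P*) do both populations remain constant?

Set dP/dt = 0 with P > 0: 0.00206V - 0.0988 = 0, so V* = 0.0988/0.00206 = 48.
Set dV/dt = 0 with V > 0: 0.355 - 0.0113P = 0, so P* = 0.355/0.0113 = 31.4.

V* ≈ 48, P* ≈ 31.4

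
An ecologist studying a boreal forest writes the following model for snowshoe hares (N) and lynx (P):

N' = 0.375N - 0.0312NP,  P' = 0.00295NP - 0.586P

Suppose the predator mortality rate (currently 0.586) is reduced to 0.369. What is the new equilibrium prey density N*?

N* ≈ 125

At the interior fixed point, setting dP/dt = 0 with P > 0 fixes N* = (predator death rate)/(NP coefficient) — independent of the other coefficients.
With the change, N* = 0.369/0.00295 = 125; it falls from 199.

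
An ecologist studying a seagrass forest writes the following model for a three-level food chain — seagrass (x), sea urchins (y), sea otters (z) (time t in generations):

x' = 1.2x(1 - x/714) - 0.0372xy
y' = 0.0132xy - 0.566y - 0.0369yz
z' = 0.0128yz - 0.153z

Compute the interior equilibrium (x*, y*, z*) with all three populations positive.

x* ≈ 449, y* ≈ 12, z* ≈ 145

From dz/dt = 0: 0.0128y* = 0.153, so y* = 12.
From dx/dt = 0: 1.2(1 - x*/714) = 0.0372·12, giving x* = 714·(1 - 0.371) = 449.
From dy/dt = 0: 0.0132·449 - 0.566 = 0.0369z*, so z* = 5.37/0.0369 = 145.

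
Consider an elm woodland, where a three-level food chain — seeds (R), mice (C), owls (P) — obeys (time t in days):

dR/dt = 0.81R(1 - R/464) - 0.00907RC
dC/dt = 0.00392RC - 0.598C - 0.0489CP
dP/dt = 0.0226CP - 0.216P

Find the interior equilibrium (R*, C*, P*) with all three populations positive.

From dP/dt = 0: 0.0226C* = 0.216, so C* = 9.56.
From dR/dt = 0: 0.81(1 - R*/464) = 0.00907·9.56, giving R* = 464·(1 - 0.107) = 414.
From dC/dt = 0: 0.00392·414 - 0.598 = 0.0489P*, so P* = 1.03/0.0489 = 21.

R* ≈ 414, C* ≈ 9.56, P* ≈ 21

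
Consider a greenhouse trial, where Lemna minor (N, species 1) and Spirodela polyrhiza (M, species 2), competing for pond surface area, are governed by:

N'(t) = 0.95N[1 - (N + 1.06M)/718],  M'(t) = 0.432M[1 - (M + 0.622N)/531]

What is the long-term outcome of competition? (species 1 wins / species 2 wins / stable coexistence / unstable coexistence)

stable coexistence

Compare the nullcline intercepts: K1/α12 = 718/1.06 = 677 > K2 = 531; K2/α21 = 531/0.622 = 854 > K1 = 718.
Since both inequalities hold, each species can invade when rare, so the interior equilibrium is stable.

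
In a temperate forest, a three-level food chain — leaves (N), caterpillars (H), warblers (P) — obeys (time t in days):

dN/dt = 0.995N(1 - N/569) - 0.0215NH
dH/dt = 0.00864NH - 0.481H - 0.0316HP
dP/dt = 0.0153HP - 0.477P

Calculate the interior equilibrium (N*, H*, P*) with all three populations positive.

N* ≈ 186, H* ≈ 31.2, P* ≈ 35.5

From dP/dt = 0: 0.0153H* = 0.477, so H* = 31.2.
From dN/dt = 0: 0.995(1 - N*/569) = 0.0215·31.2, giving N* = 569·(1 - 0.674) = 186.
From dH/dt = 0: 0.00864·186 - 0.481 = 0.0316P*, so P* = 1.12/0.0316 = 35.5.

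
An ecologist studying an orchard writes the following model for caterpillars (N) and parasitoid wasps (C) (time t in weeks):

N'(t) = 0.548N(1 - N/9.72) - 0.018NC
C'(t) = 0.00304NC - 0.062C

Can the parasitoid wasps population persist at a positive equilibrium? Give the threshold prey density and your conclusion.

The predator equation gives dC/dt > 0 only when N > 0.062/0.00304 = 20.4.
Without the predator, N → K = 9.72. Since 9.72 < 20.4, the predator cannot invade.

Threshold N = 20.4; K < 20.4, so no, the predator goes extinct.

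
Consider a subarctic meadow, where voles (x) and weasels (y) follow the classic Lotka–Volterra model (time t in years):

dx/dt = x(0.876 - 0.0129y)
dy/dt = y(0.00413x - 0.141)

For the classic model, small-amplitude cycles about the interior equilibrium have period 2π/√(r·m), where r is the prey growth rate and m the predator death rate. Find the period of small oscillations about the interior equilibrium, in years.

Here r = 0.876 and m = 0.141, so r·m = 0.124.
ω = √0.124 = 0.351 per year, hence T = 2π/ω ≈ 17.9 years.

T ≈ 17.9 years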